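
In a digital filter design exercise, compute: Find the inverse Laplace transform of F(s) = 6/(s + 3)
L^(-1){6/(s-a)}=c·e^(at)
Here a=-3, c=6

Answer: 6e^(-3t)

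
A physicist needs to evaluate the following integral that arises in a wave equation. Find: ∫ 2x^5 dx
Using power rule: ∫ 2x^5 dx=2/6 x^6 + C=(1/3)x^6 + C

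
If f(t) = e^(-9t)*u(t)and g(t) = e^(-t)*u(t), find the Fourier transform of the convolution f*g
By the convolution theorem: F{f * g}=F(omega) * G(omega)
F(omega)=1/(9+j * omega), G(omega)=1/(1+j * omega)
F{f * g}=1/((9+j * omega)(1+j * omega))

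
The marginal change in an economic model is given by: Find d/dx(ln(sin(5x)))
Chain rule: d/dx[ln(u)] = u'/u where u = sin(5x)
u' = 5cos(5x)

Answer: (5cos(5x))/(sin(5x))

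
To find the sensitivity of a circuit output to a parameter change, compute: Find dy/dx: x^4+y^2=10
Differentiate: 4x^3+2y·(dy/dx) = 0
dy/dx = -4x^3/(2y)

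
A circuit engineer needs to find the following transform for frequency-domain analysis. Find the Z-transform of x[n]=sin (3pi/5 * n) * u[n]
Z{sin(w0*n)*u[n]}=z*sin(w0)/(z^2-2z*cos(w0)+1)
With w0=3pi/5: X(z)=z*sin(3pi/5)/(z^2-2z*cos(3pi/5)+1)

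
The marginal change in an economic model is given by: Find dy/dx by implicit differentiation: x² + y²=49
Differentiate both sides: 2x + 2y·(dy/dx)=0
Solve: dy/dx=-2x/(2y)=-x/y

Answer: dy/dx=-x/y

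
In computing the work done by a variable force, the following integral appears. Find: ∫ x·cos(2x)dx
By parts: u = x, dv = cos(2x) dx
du = dx, v = sin(2x)/2
= x·sin(2x)/2 + cos(2x)/2² + C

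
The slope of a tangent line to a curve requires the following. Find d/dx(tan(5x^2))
Chain rule: d/dx[tan(u)]=sec²(u)·u' where u=5x^2
u'=10x

Answer: 10x·sec²(5x^2)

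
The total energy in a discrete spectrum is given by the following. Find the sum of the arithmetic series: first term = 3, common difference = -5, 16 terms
Last term: a_n = 3 + (16 - 1)·-5 = -72
Sum = n(a_1 + a_n)/2 = 16(3 + (-72))/2 = -552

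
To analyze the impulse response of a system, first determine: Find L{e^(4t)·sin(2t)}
First shifting: L{e^(at)f(t)}=F(s-a)
L{sin(2t)}=2/(s²+4)
Shift: 2/((s-4)²+4)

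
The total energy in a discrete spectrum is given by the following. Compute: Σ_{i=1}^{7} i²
Using formula: Σ i^2=n(n + 1)(2n + 1)/6=7·8·15/6=140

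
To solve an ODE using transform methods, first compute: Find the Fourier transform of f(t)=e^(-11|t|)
Using the standard pair: F{e^(-a|t|)} = 2a/(a^2 + omega^2)
With a = 11: F(omega) = 22/(121 + omega^2)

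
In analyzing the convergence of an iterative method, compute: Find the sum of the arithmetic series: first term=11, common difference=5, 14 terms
Last term: a_n=11 + (14 - 1)·5=76
Sum=n(a_1 + a_n)/2=14(11 + 76)/2=609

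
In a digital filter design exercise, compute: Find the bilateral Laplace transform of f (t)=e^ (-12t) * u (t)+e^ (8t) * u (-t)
For e^(-12t)*u(t): L = 1/(s + 12), Re(s) > -12
For e^(8t)*u(-t): L = -1/(s-8), Re(s) < 8
Combined: F(s) = 1/(s + 12) - 1/(s-8), -12 < Re(s) < 8

Answer: 1/(s + 12) - 1/(s-8), ROC: -12 < Re(s) < 8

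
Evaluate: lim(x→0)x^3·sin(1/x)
Squeeze theorem: -|x^3| ≤ x^3·sin(1/x) ≤ |x^3|
Since x^3 → 0 as x → 0, by squeeze theorem the limit is 0

Answer: 0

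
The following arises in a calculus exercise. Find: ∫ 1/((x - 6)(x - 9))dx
Partial fractions: 1/((x-6)(x-9))=A/(x-6) + B/(x-9)
A=-1/3, B=1/3
∫ [-1/3· 1/(x-6) + 1/3· 1/(x-9)] dx
=(1/3)[ln|x-9| - ln|x-6|] + C

Answer: (1/3)·ln|(x-9)/(x-6)| + C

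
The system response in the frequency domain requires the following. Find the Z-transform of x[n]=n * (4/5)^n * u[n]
Using the property Z{n * a^n * u[n]} = az/(z-a)^2
With a = 4/5: X(z) = (4/5)z/(z - 4/5)^2, |z| > 4/5

Answer: (4/5)z/(z - 4/5)^2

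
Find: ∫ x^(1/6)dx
Power rule: ∫ x^(1/6) dx = x^(7/6)/(7/6) + C

Answer: (6/7)·x^(7/6) + C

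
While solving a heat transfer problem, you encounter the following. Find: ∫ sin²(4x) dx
Using identity sin²(u)=(1 - cos(2u))/2:
∫ (1 - cos(8x))/2 dx=x/2 - sin(8x)/16+C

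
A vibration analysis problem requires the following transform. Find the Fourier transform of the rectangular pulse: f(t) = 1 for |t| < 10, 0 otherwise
F(omega)=integral from -10 to 10 of e^(-j * omega * t) dt
=2 * sin(10 * omega)/omega=20 * sinc(10 * omega/pi)

Answer: 2 * sin(10 * omega)/omega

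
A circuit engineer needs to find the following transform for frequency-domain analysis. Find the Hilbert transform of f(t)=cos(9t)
The Hilbert transform shifts each frequency component by -pi/2.
H{cos(wt)} = sin(wt)
With w = 9: H{cos(9t)} = sin(9t)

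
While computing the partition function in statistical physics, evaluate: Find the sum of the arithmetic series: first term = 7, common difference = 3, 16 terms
Last term: a_n=7 + (16 - 1)·3=52
Sum=n(a_1 + a_n)/2=16(7 + 52)/2=472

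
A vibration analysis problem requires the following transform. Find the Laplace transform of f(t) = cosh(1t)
L{cosh(at)}=s/(s²-a²)
L{cosh(1t)}=s/(s²-1)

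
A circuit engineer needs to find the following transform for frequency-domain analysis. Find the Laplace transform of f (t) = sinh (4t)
L{sinh(at)}=a/(s²-a²)
L{sinh(4t)}=4/(s²-16)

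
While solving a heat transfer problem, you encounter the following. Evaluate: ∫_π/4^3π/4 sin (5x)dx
Antiderivative: -cos(5x)/5
Evaluate at bounds: [-cos(5·3π/4)/5] - [-cos(5·π/4)/5]
= (-(√2/2)+(-√2/2))/5 = -√2/5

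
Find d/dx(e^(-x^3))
Chain rule: d/dx[e^u] = e^u · u' where u = -x^3
u' = -3x^2

Answer: -3x^2·e^(-x^3)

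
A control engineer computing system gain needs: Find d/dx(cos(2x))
Chain rule: d/dx[cos(u)] = -sin(u)·u' where u = 2x
u' = 2

Answer: -2·sin(2x)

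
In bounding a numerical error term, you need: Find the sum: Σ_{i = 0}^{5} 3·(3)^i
Geometric series: S=a(1 - r^n)/(1 - r)
a=3, r=3, n=6
S=3(1 - 729)/-2=1092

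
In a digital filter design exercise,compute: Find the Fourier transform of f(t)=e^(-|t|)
Using the standard pair: F{e^(-a|t|)}=2a/(a^2 + omega^2)
With a=1: F(omega)=2/(1 + omega^2)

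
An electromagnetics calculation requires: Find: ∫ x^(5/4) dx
Power rule: ∫ x^(5/4) dx = x^(9/4)/(9/4)+C

Answer: (4/9)·x^(9/4)+C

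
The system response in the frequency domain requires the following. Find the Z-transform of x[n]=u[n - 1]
Using the time-shift property: Z{u[n-1]} = z^(-1)*z/(z-1)
= z^(0)/(z-1)

Answer: 1/(z-1)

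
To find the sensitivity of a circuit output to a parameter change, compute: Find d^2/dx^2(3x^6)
Apply power rule 2 times:
d^1: 18x^5
d^2: 90x^4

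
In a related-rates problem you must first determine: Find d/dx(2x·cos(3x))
Product rule: (fg)'=f'g+fg'
f=2x, f'=2
g=cos(3x), g'=-3·sin(3x)

Answer: 2·cos(3x)-6x·sin(3x)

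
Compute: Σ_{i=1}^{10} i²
Using formula: Σ i^2=n(n+1)(2n+1)/6=10·11·21/6=385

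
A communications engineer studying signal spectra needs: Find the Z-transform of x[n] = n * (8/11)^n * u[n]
Using the property Z{n*a^n*u[n]} = az/(z-a)^2
With a = 8/11: X(z) = (8/11)z/(z - 8/11)^2, |z| > 8/11

Answer: (8/11)z/(z - 8/11)^2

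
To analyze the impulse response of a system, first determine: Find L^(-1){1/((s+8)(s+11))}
Partial fractions: 1/((s+8)(s+11)) = A/(s+8)+B/(s+11)
Cover-up: A = 1/(s+11)|_{s = -8} = 1/3; B = 1/(s+8)|_{s = -11} = -1/3
L^(-1) = (1/3)e^(-8t) - (1/3)e^(-11t)

Answer: (1/3)(e^(-8t) - e^(-11t))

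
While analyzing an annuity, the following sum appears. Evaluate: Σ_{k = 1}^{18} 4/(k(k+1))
Partial fractions: 4/(k(k+1)) = 4/k - 4/(k+1)
Telescoping sum: 4(1-1/19) = 4·18/19

Answer: 72/19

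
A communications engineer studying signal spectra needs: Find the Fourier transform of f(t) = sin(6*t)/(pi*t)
sin(W * t)/(pi * t)=(W/pi) * sinc(W * t/pi) is the impulse response of the ideal low-pass filter with cutoff W (here W=6).
Its Fourier transform is a rectangular function:
F(omega)=1 for |omega| < 6, 0 otherwise

Answer: rect(omega/12) [i.e., 1 for |omega| < 6, 0 otherwise]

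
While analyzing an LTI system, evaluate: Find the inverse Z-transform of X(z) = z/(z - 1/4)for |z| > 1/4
Standard pair: z/(z-a) <-> a^n * u[n] for causal signals
With a=1/4: x[n]=(1/4)^n * u[n]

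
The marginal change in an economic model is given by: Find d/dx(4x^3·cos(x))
Product rule: (fg)'=f'g + fg'
f=4x^3, f'=12x^2
g=cos(x), g'=-sin(x)

Answer: 12x^2·cos(x) - 4x^3·sin(x)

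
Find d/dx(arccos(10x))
d/dx[arccos(u)]=-u'/√(1-u²), u=10x, u'=10

Answer: -10/√(1-100x²)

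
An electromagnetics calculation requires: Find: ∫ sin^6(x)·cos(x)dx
Let u = sin(x), du = cos(x) dx
∫ u^6 du = u^7/7 + C

Answer: sin^7(x)/7 + C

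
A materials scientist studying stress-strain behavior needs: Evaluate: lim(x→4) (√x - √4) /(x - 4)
Multiply by conjugate (√x+√4)/(√x+√4):
=(x - 4)/((x - 4)(√x+√4))=1/(√x+√4)
As x → 4: 1/(2√4)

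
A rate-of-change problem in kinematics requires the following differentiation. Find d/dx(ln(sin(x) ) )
Chain rule: d/dx[ln(u)]=u'/u where u=sin(x)
u'=cos(x)

Answer: (cos(x))/(sin(x))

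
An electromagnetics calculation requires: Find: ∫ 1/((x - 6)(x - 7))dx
Partial fractions: 1/((x-6)(x-7))=A/(x-6)+B/(x-7)
A=-1, B=1
∫ [-1· 1/(x-6)+1· 1/(x-7)] dx
=(1)[ln|x-7| - ln|x-6|]+C

Answer: ln|(x-7)/(x-6)|+C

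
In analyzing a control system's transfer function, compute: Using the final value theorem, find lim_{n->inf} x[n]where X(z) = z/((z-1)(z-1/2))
Final value theorem: lim x[n]=lim_{z->1} (z-1)*X(z)
(z-1)*X(z)=z/(z-1/2)
As z->1: 1/(1-1/2)=1/(1/2)=2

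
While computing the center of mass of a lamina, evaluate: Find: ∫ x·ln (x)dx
By parts: u=ln(x), dv=x dx
du=1/x dx, v=x^2/2
=x^2·ln(x)/2 - ∫ x/2 dx
=x^2·ln(x)/2 - x^2/4 + C

Answer: x^2(ln(x)/2 - 1/4) + C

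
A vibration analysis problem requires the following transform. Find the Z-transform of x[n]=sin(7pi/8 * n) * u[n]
Z{sin(w0 * n) * u[n]}=z * sin(w0)/(z^2 - 2z * cos(w0) + 1)
With w0=7pi/8: X(z)=z * sin(7pi/8)/(z^2 - 2z * cos(7pi/8) + 1)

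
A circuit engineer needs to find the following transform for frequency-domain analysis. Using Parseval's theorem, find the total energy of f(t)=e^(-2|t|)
Parseval's theorem: E=integral |f(t)|^2 dt=(1/2pi) integral |F(omega)|^2 domega
E=integral_{-inf}^{inf} e^(-4|t|) dt=2 * integral_0^inf e^(-4t) dt=2/(2 * 2)=1/2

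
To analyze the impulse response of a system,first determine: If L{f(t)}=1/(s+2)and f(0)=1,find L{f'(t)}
L{f'(t)}=s·F(s) - f(0)=s/(s + 2) - 1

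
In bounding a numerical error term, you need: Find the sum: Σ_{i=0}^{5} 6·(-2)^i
Geometric series: S=a(1 - r^n)/(1 - r)
a=6, r=-2, n=6
S=6(1-64)/3=-126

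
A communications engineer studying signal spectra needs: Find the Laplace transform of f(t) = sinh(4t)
L{sinh(at)} = a/(s²-a²)
L{sinh(4t)} = 4/(s²-16)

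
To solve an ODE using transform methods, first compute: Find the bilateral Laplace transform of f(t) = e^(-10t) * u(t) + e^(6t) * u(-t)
For e^(-10t)*u(t): L=1/(s + 10), Re(s) > -10
For e^(6t)*u(-t): L=-1/(s-6), Re(s) < 6
Combined: F(s)=1/(s + 10) - 1/(s-6), -10 < Re(s) < 6

Answer: 1/(s + 10) - 1/(s-6), ROC: -10 < Re(s) < 6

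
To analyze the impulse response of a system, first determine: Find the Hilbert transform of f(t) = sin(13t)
The Hilbert transform shifts each frequency component by -pi/2.
H{sin(wt)}=-cos(wt)
With w=13: H{sin(13t)}=-cos(13t)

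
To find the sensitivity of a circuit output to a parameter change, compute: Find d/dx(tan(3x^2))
Chain rule: d/dx[tan(u)]=sec²(u)·u' where u=3x^2
u'=6x

Answer: 6x·sec²(3x^2)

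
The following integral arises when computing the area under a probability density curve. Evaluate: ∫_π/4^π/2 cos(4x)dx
Antiderivative: sin(4x)/4
Evaluate at bounds: [sin(4·π/2)/4] - [sin(4·π/4)/4]
= ((0) - (0))/4 = 0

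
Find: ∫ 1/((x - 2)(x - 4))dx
Partial fractions: 1/((x-2)(x-4)) = A/(x-2) + B/(x-4)
A = -1/2, B = 1/2
∫ [-1/2· 1/(x-2) + 1/2· 1/(x-4)] dx
= (1/2)[ln|x-4| - ln|x-2|] + C

Answer: (1/2)·ln|(x-4)/(x-2)| + C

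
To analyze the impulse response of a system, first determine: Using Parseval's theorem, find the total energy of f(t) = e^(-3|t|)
Parseval's theorem: E=integral |f(t)|^2 dt=(1/2pi) integral |F(omega)|^2 domega
E=integral_{-inf}^{inf} e^(-6|t|) dt=2*integral_0^inf e^(-6t) dt=2/(2*3)=1/3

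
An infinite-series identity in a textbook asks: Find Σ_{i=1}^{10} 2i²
= 2·n(n+1)(2n+1)/6 = 2·10·11·21/6 = 770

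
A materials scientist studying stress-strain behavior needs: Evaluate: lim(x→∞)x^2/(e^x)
Apply L'Hôpital 2 times (∞/∞ each time):
Eventually get 2!/(e^x) → 0

Answer: 0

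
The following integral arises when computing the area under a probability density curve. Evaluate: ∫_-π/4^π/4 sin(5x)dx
Antiderivative: -cos(5x)/5
Evaluate at bounds: [-cos(5·π/4)/5] - [-cos(5·-π/4)/5]
= (-(-√2/2)+(-√2/2))/5 = 0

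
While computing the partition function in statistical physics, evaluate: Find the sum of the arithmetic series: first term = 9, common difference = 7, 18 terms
Last term: a_n=9 + (18 - 1)·7=128
Sum=n(a_1 + a_n)/2=18(9 + 128)/2=1233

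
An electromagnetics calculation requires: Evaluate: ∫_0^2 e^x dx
Antiderivative: e^x
Evaluate: (e^2-1)

Answer: e^2-1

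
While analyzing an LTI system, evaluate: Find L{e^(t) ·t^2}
First shifting: L{e^(at)f(t)}=F(s-a)
L{t^2}=2/s^3
Shift s → s-1: 2/(s-1)^3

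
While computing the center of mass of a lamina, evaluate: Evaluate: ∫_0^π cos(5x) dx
Antiderivative: sin(5x)/5
Evaluate at bounds: [sin(5·π)/5] - [sin(5·0)/5]
=((0) - (0))/5=0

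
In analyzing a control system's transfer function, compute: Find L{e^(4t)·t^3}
First shifting: L{e^(at)f(t)} = F(s-a)
L{t^3} = 6/s^4
Shift s → s-4: 6/(s-4)^4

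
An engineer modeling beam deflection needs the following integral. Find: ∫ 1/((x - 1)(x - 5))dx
Partial fractions: 1/((x-1)(x-5)) = A/(x-1) + B/(x-5)
A = -1/4, B = 1/4
∫ [-1/4· 1/(x-1) + 1/4· 1/(x-5)] dx
= (1/4)[ln|x-5| - ln|x-1|] + C

Answer: (1/4)·ln|(x-5)/(x-1)| + C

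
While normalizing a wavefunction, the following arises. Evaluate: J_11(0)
J_n(0)=0 for all n > 0 (Bessel function of first kind)
J_11(0)=0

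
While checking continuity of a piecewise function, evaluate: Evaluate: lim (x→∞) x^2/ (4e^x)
Apply L'Hôpital 2 times (∞/∞ each time):
Eventually get 2!/(4e^x) → 0

Answer: 0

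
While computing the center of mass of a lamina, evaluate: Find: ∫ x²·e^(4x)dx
Integration by parts twice:
First: u=x², dv=e^(4x) dx => x²e^(4x)/4 - (2/4)∫ xe^(4x) dx
Second (∫ xe^(4x) dx): xe^(4x)/4 - e^(4x)/16
Combining: e^(4x)(x²/4 - 2x/16 + 2/64) + C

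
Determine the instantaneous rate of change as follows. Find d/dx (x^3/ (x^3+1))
Quotient rule: (f/g)' = (f'g - fg')/g²
f = x^3, f' = 3x^2
g = x^3 + 1, g' = 3x^2

Answer: (3x^2·(x^3 + 1) - 3x^5)/(x^3 + 1)²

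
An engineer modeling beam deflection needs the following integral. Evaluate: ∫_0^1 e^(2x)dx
Antiderivative: (1/2)e^(2x)
Evaluate: (1/2)(e^2-1)

Answer: (e^2-1)/2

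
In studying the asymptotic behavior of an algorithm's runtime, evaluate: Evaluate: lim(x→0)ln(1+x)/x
L'Hôpital (0/0): lim 1/(1+x) / 1 = 1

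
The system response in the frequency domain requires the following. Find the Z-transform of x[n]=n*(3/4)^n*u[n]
Using the property Z{n * a^n * u[n]} = az/(z-a)^2
With a = 3/4: X(z) = (3/4)z/(z - 3/4)^2, |z| > 3/4

Answer: (3/4)z/(z - 3/4)^2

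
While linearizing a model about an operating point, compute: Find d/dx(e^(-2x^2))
Chain rule: d/dx[e^u] = e^u · u' where u = -2x^2
u' = -4x

Answer: -4x·e^(-2x^2)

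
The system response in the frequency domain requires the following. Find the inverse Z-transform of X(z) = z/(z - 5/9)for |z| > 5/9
Standard pair: z/(z-a) <-> a^n*u[n] for causal signals
With a=5/9: x[n]=(5/9)^n*u[n]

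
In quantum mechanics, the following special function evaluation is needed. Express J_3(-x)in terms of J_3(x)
For integer n: J_n(-x) = (-1)^n J_n(x)
With n = 3: J_3(-x) = (-1)^3 J_3(x) = -J_3(x)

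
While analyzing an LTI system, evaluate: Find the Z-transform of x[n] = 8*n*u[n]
Z{n*u[n]}=z/(z-1)^2
By linearity: Z{8*n*u[n]}=8z/(z-1)^2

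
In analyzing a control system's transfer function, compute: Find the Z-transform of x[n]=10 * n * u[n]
Z{n*u[n]}=z/(z-1)^2
By linearity: Z{10*n*u[n]}=10z/(z-1)^2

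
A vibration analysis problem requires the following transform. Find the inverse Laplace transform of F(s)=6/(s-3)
L^(-1){6/(s-a)} = c·e^(at)
Here a = 3, c = 6

Answer: 6e^(3t)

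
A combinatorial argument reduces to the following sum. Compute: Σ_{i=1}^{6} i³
Using formula: Σ i^3 = [n(n+1)/2]² = [6·7/2]² = 441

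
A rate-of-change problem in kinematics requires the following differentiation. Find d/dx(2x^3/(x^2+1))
Quotient rule: (f/g)'=(f'g - fg')/g²
f=2x^3, f'=6x^2
g=x^2 + 1, g'=2x

Answer: (6x^2·(x^2 + 1) - 4x^4)/(x^2 + 1)²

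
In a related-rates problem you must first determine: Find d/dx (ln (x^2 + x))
Chain rule: d/dx[ln(u)]=u'/u where u=x^2+x
u'=2x+1

Answer: (2x+1)/(x^2+x)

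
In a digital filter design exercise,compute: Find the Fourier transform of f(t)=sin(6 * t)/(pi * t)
sin(W*t)/(pi*t) = (W/pi)*sinc(W*t/pi) is the impulse response of the ideal low-pass filter with cutoff W (here W = 6).
Its Fourier transform is a rectangular function:
F(omega) = 1 for |omega| < 6, 0 otherwise

Answer: rect(omega/12) [i.e., 1 for |omega| < 6, 0 otherwise]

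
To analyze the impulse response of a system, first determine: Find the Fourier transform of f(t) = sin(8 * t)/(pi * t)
sin(W*t)/(pi*t) = (W/pi)*sinc(W*t/pi) is the impulse response of the ideal low-pass filter with cutoff W (here W = 8).
Its Fourier transform is a rectangular function:
F(omega) = 1 for |omega| < 8, 0 otherwise

Answer: rect(omega/16) [i.e., 1 for |omega| < 8, 0 otherwise]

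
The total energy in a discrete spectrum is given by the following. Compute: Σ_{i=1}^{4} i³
Using formula: Σ i^3 = [n(n+1)/2]² = [4·5/2]² = 100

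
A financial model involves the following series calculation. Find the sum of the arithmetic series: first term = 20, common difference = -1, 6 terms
Last term: a_n=20 + (6 - 1)·-1=15
Sum=n(a_1 + a_n)/2=6(20 + 15)/2=105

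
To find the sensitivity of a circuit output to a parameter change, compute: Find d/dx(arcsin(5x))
d/dx[arcsin(u)]=u'/√(1-u²), u=5x, u'=5

Answer: 5/√(1 - 25x²)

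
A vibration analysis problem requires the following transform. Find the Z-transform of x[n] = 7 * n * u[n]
Z{n * u[n]}=z/(z-1)^2
By linearity: Z{7 * n * u[n]}=7z/(z-1)^2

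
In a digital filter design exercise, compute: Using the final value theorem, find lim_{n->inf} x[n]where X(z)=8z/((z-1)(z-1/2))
Final value theorem: lim x[n]=lim_{z->1} (z-1)*X(z)
(z-1)*X(z)=8z/(z-1/2)
As z->1: 8/(1-1/2)=8/(1/2)=16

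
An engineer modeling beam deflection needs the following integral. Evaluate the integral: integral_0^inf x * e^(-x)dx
This is a Gamma integral. Substitute u = 1x:
integral_0^inf x * e^(-x) dx = (1/1^2) integral_0^inf u^1 * e^(-u) du
= Gamma(2)/1^2 = 1!/1^2 = 1/1

Answer: 1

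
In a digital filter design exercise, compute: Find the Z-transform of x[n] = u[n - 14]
Using the time-shift property: Z{u[n-14]}=z^(-14)*z/(z-1)
=z^(-13)/(z-1)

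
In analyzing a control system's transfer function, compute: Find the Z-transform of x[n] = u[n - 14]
Using the time-shift property: Z{u[n-14]} = z^(-14)*z/(z-1)
= z^(-13)/(z-1)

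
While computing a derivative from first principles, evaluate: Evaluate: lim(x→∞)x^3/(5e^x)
Apply L'Hôpital 3 times (∞/∞ each time):
Eventually get 3!/(5e^x) → 0

Answer: 0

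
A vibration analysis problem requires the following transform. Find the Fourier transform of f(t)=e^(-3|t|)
Using the standard pair: F{e^(-a|t|)}=2a/(a^2+omega^2)
With a=3: F(omega)=6/(9+omega^2)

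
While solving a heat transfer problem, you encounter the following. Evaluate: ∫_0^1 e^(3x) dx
Antiderivative: (1/3)e^(3x)
Evaluate: (1/3)(e^3-1)

Answer: (e^3-1)/3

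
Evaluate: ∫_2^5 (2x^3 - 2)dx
Step 1: Find antiderivative F(x)=(1/2)x^4-2x
Step 2: F(5) - F(2)=605/2 - (4)=597/2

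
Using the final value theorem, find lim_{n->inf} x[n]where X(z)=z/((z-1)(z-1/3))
Final value theorem: lim x[n] = lim_{z->1} (z-1)*X(z)
(z-1)*X(z) = z/(z-1/3)
As z->1: 1/(1 - 1/3) = 1/(2/3) = 3/2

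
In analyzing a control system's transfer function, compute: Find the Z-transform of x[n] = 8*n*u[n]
Z{n*u[n]} = z/(z-1)^2
By linearity: Z{8*n*u[n]} = 8z/(z-1)^2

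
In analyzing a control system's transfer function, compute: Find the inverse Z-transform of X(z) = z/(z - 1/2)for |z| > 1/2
Standard pair: z/(z-a) <-> a^n*u[n] for causal signals
With a = 1/2: x[n] = (1/2)^n*u[n]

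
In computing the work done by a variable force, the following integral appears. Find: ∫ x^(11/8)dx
Power rule: ∫ x^(11/8) dx = x^(19/8)/(19/8)+C

Answer: (8/19)·x^(19/8)+C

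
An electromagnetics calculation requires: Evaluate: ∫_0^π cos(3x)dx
Antiderivative: sin(3x)/3
Evaluate at bounds: [sin(3·π)/3] - [sin(3·0)/3]
=((0) - (0))/3=0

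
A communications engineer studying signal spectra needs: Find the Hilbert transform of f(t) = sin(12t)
The Hilbert transform shifts each frequency component by -pi/2.
H{sin(wt)} = -cos(wt)
With w = 12: H{sin(12t)} = -cos(12t)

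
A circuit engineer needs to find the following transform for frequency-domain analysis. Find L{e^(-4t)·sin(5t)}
First shifting: L{e^(at)f(t)}=F(s-a)
L{sin(5t)}=5/(s²+25)
Shift: 5/((s+4)²+25)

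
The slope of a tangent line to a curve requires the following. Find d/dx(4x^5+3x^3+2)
Power rule: d/dx(ax^n)=n·a·x^(n-1)
Term by term: 20·x^4 + 9·x^2

Answer: 20x^4 + 9x^2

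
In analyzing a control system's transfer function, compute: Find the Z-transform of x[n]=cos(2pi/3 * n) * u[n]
Z{cos(w0 * n) * u[n]} = z(z - cos(w0))/(z^2-2z * cos(w0)+1)
With w0 = 2pi/3: X(z) = z(z - cos(2pi/3))/(z^2-2z * cos(2pi/3)+1)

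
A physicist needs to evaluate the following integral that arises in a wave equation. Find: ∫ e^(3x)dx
Since d/dx[e^(3x)] = 3e^(3x), we get 1/3 e^(3x) + C

Answer: (1/3)e^(3x) + C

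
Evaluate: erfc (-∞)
erfc(x) = 1 - erf(x); erfc(-∞) = 1 - erf(-∞) = 1 - (-1) = 2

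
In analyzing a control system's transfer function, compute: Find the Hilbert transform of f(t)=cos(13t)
The Hilbert transform shifts each frequency component by -pi/2.
H{cos(wt)} = sin(wt)
With w = 13: H{cos(13t)} = sin(13t)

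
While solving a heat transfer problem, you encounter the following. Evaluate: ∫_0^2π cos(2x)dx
Antiderivative: sin(2x)/2
Evaluate at bounds: [sin(2·2π)/2] - [sin(2·0)/2]
=((0) - (0))/2=0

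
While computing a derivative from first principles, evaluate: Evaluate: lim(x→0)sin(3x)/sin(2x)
sin(u) ≈ u for small u:
sin(3x)/sin(2x) ≈ 3x/(2x)=3/2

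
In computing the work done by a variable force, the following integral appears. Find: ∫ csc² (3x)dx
Since d/dx[-cot(3x)] = 3csc²(3x), integral = -cot(3x)/3 + C

Answer: (-1/3)cot(3x) + C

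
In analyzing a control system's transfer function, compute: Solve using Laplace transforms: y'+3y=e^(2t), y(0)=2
Take L: sY - 2+3Y = 1/(s-2)
Y(s+3) = 1/(s-2)+2
Y = 1/((s-2)(s+3))+2/(s+3)
Partial fractions: 1/((s-2)(s+3)) = (1/5)/(s-2) - (1/5)/(s+3)
So Y = (1/5)/(s-2)+(9/5)/(s+3)
Inverse Laplace transform (L^(-1){1/(s-2)} = e^(2t), L^(-1){1/(s+3)} = e^(-3t)):

Answer: y(t) = (1/5)·e^(2t)+(9/5)·e^(-3t)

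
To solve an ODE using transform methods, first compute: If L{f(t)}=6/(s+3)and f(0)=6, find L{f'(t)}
L{f'(t)} = s·F(s) - f(0) = 6s/(s+3)-6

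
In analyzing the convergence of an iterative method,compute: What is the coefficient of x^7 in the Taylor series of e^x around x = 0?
Taylor series of e^x=Σ x^n/n!
Coefficient of x^7=1/7!=1/5040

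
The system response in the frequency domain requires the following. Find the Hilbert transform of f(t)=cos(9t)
The Hilbert transform shifts each frequency component by -pi/2.
H{cos(wt)}=sin(wt)
With w=9: H{cos(9t)}=sin(9t)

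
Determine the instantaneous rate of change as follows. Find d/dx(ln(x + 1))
Chain rule: d/dx[ln(u)] = u'/u where u = x+1
u' = 1

Answer: (1)/(x+1)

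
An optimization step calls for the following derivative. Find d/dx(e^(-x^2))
Chain rule: d/dx[e^u]=e^u · u' where u=-x^2
u'=-2x

Answer: -2x·e^(-x^2)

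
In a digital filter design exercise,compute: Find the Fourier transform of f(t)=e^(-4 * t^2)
The Fourier transform of a Gaussian e^(-a * t^2) is sqrt(pi/a) * e^(-omega^2/(4a)).
With a=4: F(omega)=sqrt(pi)/2 * e^(-omega^2/16)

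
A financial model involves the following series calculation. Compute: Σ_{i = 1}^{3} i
Using formula: Σ i^1=n(n + 1)/2=3·4/2=6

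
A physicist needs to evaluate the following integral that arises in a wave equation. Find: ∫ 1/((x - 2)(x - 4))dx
Partial fractions: 1/((x-2)(x-4))=A/(x-2)+B/(x-4)
A=-1/2, B=1/2
∫ [-1/2· 1/(x-2)+1/2· 1/(x-4)] dx
=(1/2)[ln|x-4| - ln|x-2|]+C

Answer: (1/2)·ln|(x-4)/(x-2)|+C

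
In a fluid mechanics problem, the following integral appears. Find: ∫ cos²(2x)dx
Using identity cos²(u) = (1 + cos(2u))/2:
∫ (1 + cos(4x))/2 dx = x/2 + sin(4x)/8 + C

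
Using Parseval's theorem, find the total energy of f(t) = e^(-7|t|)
Parseval's theorem: E=integral |f(t)|^2 dt=(1/2pi) integral |F(omega)|^2 domega
E=integral_{-inf}^{inf} e^(-14|t|) dt=2 * integral_0^inf e^(-14t) dt=2/(2 * 7)=1/7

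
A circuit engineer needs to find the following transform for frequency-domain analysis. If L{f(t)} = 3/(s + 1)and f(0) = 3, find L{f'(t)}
L{f'(t)}=s·F(s) - f(0)=3s/(s + 1) - 3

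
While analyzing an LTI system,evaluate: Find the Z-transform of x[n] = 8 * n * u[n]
Z{n*u[n]} = z/(z-1)^2
By linearity: Z{8*n*u[n]} = 8z/(z-1)^2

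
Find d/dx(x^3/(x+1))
Quotient rule: (f/g)' = (f'g - fg')/g²
f = x^3, f' = 3x^2
g = x + 1, g' = 1

Answer: (3x^2·(x + 1) - x^3)/(x + 1)²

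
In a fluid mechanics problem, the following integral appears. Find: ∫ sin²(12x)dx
Using identity sin²(u)=(1 - cos(2u))/2:
∫ (1 - cos(24x))/2 dx=x/2 - sin(24x)/48+C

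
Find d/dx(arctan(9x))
d/dx[arctan(u)] = u'/(1 + u²), u = 9x, u' = 9

Answer: 9/(1 + 81x²)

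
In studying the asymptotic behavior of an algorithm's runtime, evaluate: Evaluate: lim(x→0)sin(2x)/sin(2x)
sin(u) ≈ u for small u:
sin(2x)/sin(2x) ≈ 2x/(2x) = 2/2

Answer: 1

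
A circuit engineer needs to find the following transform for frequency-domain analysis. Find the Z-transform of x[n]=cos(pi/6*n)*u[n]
Z{cos(w0*n)*u[n]}=z(z - cos(w0))/(z^2-2z*cos(w0)+1)
With w0=pi/6: X(z)=z(z - cos(pi/6))/(z^2-2z*cos(pi/6)+1)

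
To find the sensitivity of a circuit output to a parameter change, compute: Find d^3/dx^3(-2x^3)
Apply power rule 3 times:
d^1: -6x^2
d^2: -12x
d^3: -12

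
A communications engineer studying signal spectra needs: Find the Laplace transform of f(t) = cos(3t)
L{cos(wt)} = s/(s² + w²)
L{cos(3t)} = s/(s² + 9)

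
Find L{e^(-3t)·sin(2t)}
First shifting: L{e^(at)f(t)} = F(s-a)
L{sin(2t)} = 2/(s² + 4)
Shift: 2/((s + 3)² + 4)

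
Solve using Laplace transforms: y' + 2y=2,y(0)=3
Take L of both sides: sY(s)-3+2Y(s) = 2/s
Y(s)(s+2) = 2/s+3
Y(s) = 2/(s(s+2))+3/(s+2)
Partial fractions: 2/(s(s+2)) = 1/s - 1/(s+2)
So Y(s) = 1/s+2/(s+2)
Inverse transform (L^(-1){1/s} = 1, L^(-1){1/(s+2)} = e^(-2t)):

Answer: y(t) = 1+2·e^(-2t)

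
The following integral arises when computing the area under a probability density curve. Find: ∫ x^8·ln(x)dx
By parts: u = ln(x), dv = x^8 dx
du = 1/x dx, v = x^9/9
= x^9·ln(x)/9 - ∫ x^8/9 dx
= x^9·ln(x)/9 - x^9/81 + C

Answer: x^9(ln(x)/9 - 1/81) + C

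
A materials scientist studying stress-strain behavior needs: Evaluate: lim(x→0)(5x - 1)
Polynomial is continuous, so substitute x=0:
5·0-1=-1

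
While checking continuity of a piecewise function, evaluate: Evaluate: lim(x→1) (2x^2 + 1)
Polynomial is continuous, so substitute x=1:
2·1^2 + 1=3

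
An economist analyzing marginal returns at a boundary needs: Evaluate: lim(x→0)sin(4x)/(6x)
L'Hôpital (0/0): lim 4cos(4x)/6 = 4/6

Answer: 2/3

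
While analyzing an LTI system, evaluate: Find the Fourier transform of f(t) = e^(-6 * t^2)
The Fourier transform of a Gaussian e^(-a * t^2) is sqrt(pi/a) * e^(-omega^2/(4a)).
With a = 6: F(omega) = sqrt(pi/6) * e^(-omega^2/24)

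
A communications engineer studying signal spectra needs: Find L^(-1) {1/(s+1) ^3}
L^(-1){1/(s-a)^n}=t^(n-1)·e^(at)/(n-1)!
Here a=-1, n=3: t^2·e^(-t)/2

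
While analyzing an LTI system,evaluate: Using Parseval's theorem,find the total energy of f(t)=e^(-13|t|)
Parseval's theorem: E=integral |f(t)|^2 dt=(1/2pi) integral |F(omega)|^2 domega
E=integral_{-inf}^{inf} e^(-26|t|) dt=2*integral_0^inf e^(-26t) dt=2/(2*13)=1/13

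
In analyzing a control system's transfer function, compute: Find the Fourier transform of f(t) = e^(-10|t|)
Using the standard pair: F{e^(-a|t|)}=2a/(a^2 + omega^2)
With a=10: F(omega)=20/(100 + omega^2)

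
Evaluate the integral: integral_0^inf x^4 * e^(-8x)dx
This is a Gamma integral. Substitute u = 8x (du = 8 dx):
integral_0^inf x^4 * e^(-8x) dx = (1/8^5) integral_0^inf u^4 * e^(-u) du
= Gamma(5)/8^5 = 4!/8^5 = 24/32768

Answer: 3/4096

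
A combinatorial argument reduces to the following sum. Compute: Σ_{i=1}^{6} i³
Using formula: Σ i^3 = [n(n+1)/2]² = [6·7/2]² = 441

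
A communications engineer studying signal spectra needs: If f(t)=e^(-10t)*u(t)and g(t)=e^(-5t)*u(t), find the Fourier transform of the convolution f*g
By the convolution theorem: F{f * g} = F(omega) * G(omega)
F(omega) = 1/(10+j * omega), G(omega) = 1/(5+j * omega)
F{f * g} = 1/((10+j * omega)(5+j * omega))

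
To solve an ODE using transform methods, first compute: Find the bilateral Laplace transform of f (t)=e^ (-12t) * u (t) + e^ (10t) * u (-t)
For e^(-12t) * u(t): L = 1/(s+12), Re(s) > -12
For e^(10t) * u(-t): L = -1/(s-10), Re(s) < 10
Combined: F(s) = 1/(s+12)-1/(s-10), -12 < Re(s) < 10

Answer: 1/(s+12)-1/(s-10), ROC: -12 < Re(s) < 10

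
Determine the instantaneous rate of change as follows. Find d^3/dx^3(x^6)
Apply power rule 3 times:
d^1: 6x^5
d^2: 30x^4
d^3: 120x^3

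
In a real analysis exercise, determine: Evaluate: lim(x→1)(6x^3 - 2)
Polynomial is continuous, so substitute x=1:
6·1^3 - 2=4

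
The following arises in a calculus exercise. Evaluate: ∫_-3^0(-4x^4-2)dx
Step 1: Find antiderivative F(x)=(-4/5)x^5-2x
Step 2: F(0) - F(-3)=0 - (1002/5)=-1002/5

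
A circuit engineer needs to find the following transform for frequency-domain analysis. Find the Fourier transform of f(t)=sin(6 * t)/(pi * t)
sin(W*t)/(pi*t)=(W/pi)*sinc(W*t/pi) is the impulse response of the ideal low-pass filter with cutoff W (here W=6).
Its Fourier transform is a rectangular function:
F(omega)=1 for |omega| < 6, 0 otherwise

Answer: rect(omega/12) [i.e., 1 for |omega| < 6, 0 otherwise]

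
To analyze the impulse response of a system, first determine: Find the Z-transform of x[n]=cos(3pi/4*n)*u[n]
Z{cos(w0 * n) * u[n]} = z(z - cos(w0))/(z^2 - 2z * cos(w0) + 1)
With w0 = 3pi/4: X(z) = z(z - cos(3pi/4))/(z^2 - 2z * cos(3pi/4) + 1)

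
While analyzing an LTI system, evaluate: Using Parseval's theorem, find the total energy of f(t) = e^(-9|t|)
Parseval's theorem: E=integral |f(t)|^2 dt=(1/2pi) integral |F(omega)|^2 domega
E=integral_{-inf}^{inf} e^(-18|t|) dt=2 * integral_0^inf e^(-18t) dt=2/(2 * 9)=1/9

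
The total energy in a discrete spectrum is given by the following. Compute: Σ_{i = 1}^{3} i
Using formula: Σ i^1 = n(n+1)/2 = 3·4/2 = 6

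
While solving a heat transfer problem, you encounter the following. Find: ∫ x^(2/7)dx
Power rule: ∫ x^(2/7) dx = x^(9/7)/(9/7)+C

Answer: (7/9)·x^(9/7)+C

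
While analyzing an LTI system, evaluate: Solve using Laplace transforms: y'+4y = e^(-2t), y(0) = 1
Take L: sY - 1+4Y = 1/(s+2)
Y(s+4) = 1/(s+2)+1
Y = 1/((s+2)(s+4))+1/(s+4)
Partial fractions: 1/((s+2)(s+4)) = (1/2)/(s+2) - (1/2)/(s+4)
So Y = (1/2)/(s+2)+(1/2)/(s+4)
Inverse Laplace transform (L^(-1){1/(s+2)} = e^(-2t), L^(-1){1/(s+4)} = e^(-4t)):

Answer: y(t) = (1/2)·e^(-2t)+(1/2)·e^(-4t)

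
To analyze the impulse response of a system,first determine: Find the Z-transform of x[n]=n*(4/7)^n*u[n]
Using the property Z{n * a^n * u[n]} = az/(z-a)^2
With a = 4/7: X(z) = (4/7)z/(z - 4/7)^2, |z| > 4/7

Answer: (4/7)z/(z - 4/7)^2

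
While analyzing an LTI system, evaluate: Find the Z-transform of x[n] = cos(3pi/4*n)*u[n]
Z{cos(w0*n)*u[n]} = z(z - cos(w0))/(z^2-2z*cos(w0)+1)
With w0 = 3pi/4: X(z) = z(z - cos(3pi/4))/(z^2-2z*cos(3pi/4)+1)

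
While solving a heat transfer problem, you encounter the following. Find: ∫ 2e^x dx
Since d/dx[e^x] = + e^x, we get 2e^x + C

Answer: 2e^x + C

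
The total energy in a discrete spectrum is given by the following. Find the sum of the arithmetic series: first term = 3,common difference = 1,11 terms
Last term: a_n = 3 + (11 - 1)·1 = 13
Sum = n(a_1 + a_n)/2 = 11(3 + 13)/2 = 88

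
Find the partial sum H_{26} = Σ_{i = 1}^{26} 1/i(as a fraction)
H_26 = 1+1/2+1/3+...+1/26
= 34395742267/8923714800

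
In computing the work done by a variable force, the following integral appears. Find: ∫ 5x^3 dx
Using power rule: ∫ 5x^3 dx=5/4 x^4 + C=(5/4)x^4 + C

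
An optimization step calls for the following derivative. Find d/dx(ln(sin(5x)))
Chain rule: d/dx[ln(u)] = u'/u where u = sin(5x)
u' = 5cos(5x)

Answer: (5cos(5x))/(sin(5x))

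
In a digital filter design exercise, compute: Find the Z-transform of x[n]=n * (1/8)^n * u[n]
Using the property Z{n*a^n*u[n]} = az/(z-a)^2
With a = 1/8: X(z) = (1/8)z/(z - 1/8)^2, |z| > 1/8

Answer: (1/8)z/(z - 1/8)^2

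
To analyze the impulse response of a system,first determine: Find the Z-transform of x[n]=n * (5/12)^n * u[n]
Using the property Z{n*a^n*u[n]} = az/(z-a)^2
With a = 5/12: X(z) = (5/12)z/(z - 5/12)^2, |z| > 5/12

Answer: (5/12)z/(z - 5/12)^2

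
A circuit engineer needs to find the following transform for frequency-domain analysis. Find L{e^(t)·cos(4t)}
First shifting: L{e^(at)f(t)}=F(s-a)
L{cos(4t)}=s/(s² + 16)
Shift: (s-1)/((s-1)² + 16)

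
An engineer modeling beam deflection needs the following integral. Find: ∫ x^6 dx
Using power rule: ∫ x^6 dx=1/7 x^7+C=(1/7)x^7+C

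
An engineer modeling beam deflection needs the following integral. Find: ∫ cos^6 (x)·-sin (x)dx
Let u = cos(x), du = -sin(x) dx
∫ u^6 du = u^7/7+C

Answer: cos^7(x)/7+C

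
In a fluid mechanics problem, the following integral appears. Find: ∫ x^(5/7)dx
Power rule: ∫ x^(5/7) dx = x^(12/7)/(12/7) + C

Answer: (7/12)·x^(12/7) + C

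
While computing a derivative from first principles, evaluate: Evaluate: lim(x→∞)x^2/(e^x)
Apply L'Hôpital 2 times (∞/∞ each time):
Eventually get 2!/(e^x) → 0

Answer: 0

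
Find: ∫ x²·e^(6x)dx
Integration by parts twice:
First: u = x², dv = e^(6x) dx => x²e^(6x)/6 - (2/6)∫ xe^(6x) dx
Second (∫ xe^(6x) dx): xe^(6x)/6 - e^(6x)/36
Combining: e^(6x)(x²/6 - 2x/36 + 2/216) + C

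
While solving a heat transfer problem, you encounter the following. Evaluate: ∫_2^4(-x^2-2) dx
Step 1: Find antiderivative F(x) = (-1/3)x^3-2x
Step 2: F(4) - F(2) = -88/3 - (-20/3) = -68/3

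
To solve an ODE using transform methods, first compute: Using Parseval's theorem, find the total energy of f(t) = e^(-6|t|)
Parseval's theorem: E = integral |f(t)|^2 dt = (1/2pi) integral |F(omega)|^2 domega
E = integral_{-inf}^{inf} e^(-12|t|) dt = 2 * integral_0^inf e^(-12t) dt = 2/(2 * 6) = 1/6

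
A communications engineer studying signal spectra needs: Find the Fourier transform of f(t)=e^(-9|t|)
Using the standard pair: F{e^(-a|t|)}=2a/(a^2+omega^2)
With a=9: F(omega)=18/(81+omega^2)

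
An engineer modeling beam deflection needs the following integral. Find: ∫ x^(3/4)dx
Power rule: ∫ x^(3/4) dx=x^(7/4)/(7/4) + C

Answer: (4/7)·x^(7/4) + C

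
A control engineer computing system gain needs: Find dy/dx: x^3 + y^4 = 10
Differentiate: 3x^2+4y^3·(dy/dx)=0
dy/dx=-3x^2/(4y^3)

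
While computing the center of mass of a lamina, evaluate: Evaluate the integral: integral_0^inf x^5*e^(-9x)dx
This is a Gamma integral. Substitute u=9x (du=9 dx):
integral_0^inf x^5*e^(-9x) dx=(1/9^6) integral_0^inf u^5*e^(-u) du
=Gamma(6)/9^6=5!/9^6=120/531441

Answer: 40/177147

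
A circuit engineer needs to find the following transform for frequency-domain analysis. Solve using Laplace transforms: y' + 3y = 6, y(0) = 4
Take L of both sides: sY(s)-4+3Y(s)=6/s
Y(s)(s+3)=6/s+4
Y(s)=6/(s(s+3))+4/(s+3)
Partial fractions: 6/(s(s+3))=2/s - 2/(s+3)
So Y(s)=2/s+2/(s+3)
Inverse transform (L^(-1){1/s}=1, L^(-1){1/(s+3)}=e^(-3t)):

Answer: y(t)=2+2·e^(-3t)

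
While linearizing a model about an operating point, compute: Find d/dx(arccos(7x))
d/dx[arccos(u)] = -u'/√(1-u²), u = 7x, u' = 7

Answer: -7/√(1-49x²)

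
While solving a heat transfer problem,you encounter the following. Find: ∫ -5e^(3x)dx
Since d/dx[e^(3x)]=3e^(3x), we get -5/3 e^(3x)+C

Answer: (-5/3)e^(3x)+C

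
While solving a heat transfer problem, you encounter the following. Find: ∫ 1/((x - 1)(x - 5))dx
Partial fractions: 1/((x-1)(x-5))=A/(x-1)+B/(x-5)
A=-1/4, B=1/4
∫ [-1/4· 1/(x-1)+1/4· 1/(x-5)] dx
=(1/4)[ln|x-5| - ln|x-1|]+C

Answer: (1/4)·ln|(x-5)/(x-1)|+C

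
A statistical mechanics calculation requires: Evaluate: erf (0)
erf(0) = 0 (error function is odd and erf(0) = 0 by definition)

Answer: 0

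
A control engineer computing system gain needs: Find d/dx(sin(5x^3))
Chain rule: d/dx[sin(u)] = cos(u)·u' where u = 5x^3
u' = 15x^2

Answer: 15x^2·cos(5x^3)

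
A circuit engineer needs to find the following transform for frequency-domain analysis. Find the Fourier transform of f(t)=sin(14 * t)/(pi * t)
sin(W * t)/(pi * t)=(W/pi) * sinc(W * t/pi) is the impulse response of the ideal low-pass filter with cutoff W (here W=14).
Its Fourier transform is a rectangular function:
F(omega)=1 for |omega| < 14, 0 otherwise

Answer: rect(omega/28) [i.e., 1 for |omega| < 14, 0 otherwise]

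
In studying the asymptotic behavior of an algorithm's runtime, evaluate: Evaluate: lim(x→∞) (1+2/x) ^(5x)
Rewrite as [(1 + 2/x)^x]^5.
lim(1 + 2/x)^x = e^2, so limit = (e^2)^5 = e^10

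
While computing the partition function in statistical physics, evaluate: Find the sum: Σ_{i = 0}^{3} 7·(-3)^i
Geometric series: S = a(1 - r^n)/(1 - r)
a = 7, r = -3, n = 4
S = 7(1 - 81)/4 = -140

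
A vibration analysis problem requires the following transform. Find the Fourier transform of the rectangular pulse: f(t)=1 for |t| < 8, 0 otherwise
F(omega)=integral from -8 to 8 of e^(-j*omega*t) dt
=2*sin(8*omega)/omega=16*sinc(8*omega/pi)

Answer: 2*sin(8*omega)/omega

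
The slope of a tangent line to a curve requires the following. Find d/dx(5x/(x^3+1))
Quotient rule: (f/g)'=(f'g - fg')/g²
f=5x, f'=5
g=x^3 + 1, g'=3x^2

Answer: (5·(x^3 + 1) - 15x^3)/(x^3 + 1)²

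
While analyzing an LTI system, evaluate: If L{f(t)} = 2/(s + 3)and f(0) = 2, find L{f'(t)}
L{f'(t)}=s·F(s) - f(0)=2s/(s+3)-2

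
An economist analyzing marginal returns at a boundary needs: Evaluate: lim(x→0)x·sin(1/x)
Squeeze theorem: -|x| ≤ x·sin(1/x) ≤ |x|
Since x → 0 as x → 0, by squeeze theorem the limit is 0

Answer: 0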